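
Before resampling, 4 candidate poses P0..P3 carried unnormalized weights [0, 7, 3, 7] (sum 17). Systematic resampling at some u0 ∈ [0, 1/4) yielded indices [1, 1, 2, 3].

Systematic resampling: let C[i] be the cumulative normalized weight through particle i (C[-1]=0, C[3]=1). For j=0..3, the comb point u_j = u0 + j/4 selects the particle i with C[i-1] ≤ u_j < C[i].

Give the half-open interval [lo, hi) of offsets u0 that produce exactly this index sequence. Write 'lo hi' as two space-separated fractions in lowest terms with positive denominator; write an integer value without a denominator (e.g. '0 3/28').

0 3/34

C = [0, 7/17, 10/17, 1]
j=0 picked index 1: u0 ∈ [0, 7/17)
j=1 picked index 1: u0 ∈ [-1/4, 11/68)
j=2 picked index 2: u0 ∈ [-3/34, 3/34)
j=3 picked index 3: u0 ∈ [-11/68, 1/4)
intersection: [0, 3/34)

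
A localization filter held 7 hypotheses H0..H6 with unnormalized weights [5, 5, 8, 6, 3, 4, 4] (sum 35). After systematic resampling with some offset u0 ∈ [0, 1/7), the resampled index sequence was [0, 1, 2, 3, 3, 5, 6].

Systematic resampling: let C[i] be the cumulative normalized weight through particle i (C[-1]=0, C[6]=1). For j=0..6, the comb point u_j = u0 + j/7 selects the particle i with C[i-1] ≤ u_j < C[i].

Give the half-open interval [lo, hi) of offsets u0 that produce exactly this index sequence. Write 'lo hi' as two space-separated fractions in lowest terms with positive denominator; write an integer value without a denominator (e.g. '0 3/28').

3/35 4/35

C = [1/7, 2/7, 18/35, 24/35, 27/35, 31/35, 1]
j=0 picked index 0: u0 ∈ [0, 1/7)
j=1 picked index 1: u0 ∈ [0, 1/7)
j=2 picked index 2: u0 ∈ [0, 8/35)
j=3 picked index 3: u0 ∈ [3/35, 9/35)
j=4 picked index 3: u0 ∈ [-2/35, 4/35)
j=5 picked index 5: u0 ∈ [2/35, 6/35)
j=6 picked index 6: u0 ∈ [1/35, 1/7)
intersection: [3/35, 4/35)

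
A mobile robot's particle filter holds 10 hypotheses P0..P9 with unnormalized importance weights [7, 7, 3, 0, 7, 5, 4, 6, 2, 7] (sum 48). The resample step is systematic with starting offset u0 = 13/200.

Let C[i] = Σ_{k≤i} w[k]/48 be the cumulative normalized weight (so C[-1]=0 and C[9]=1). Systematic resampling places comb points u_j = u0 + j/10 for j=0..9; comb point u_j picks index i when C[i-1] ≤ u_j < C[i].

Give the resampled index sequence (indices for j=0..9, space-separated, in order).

0 1 1 4 4 5 6 7 9 9

C = [7/48, 7/24, 17/48, 17/48, 1/2, 29/48, 11/16, 13/16, 41/48, 1]
j=0: u_0=13/200 ∈ [0, 7/48) → index 0
j=1: u_1=33/200 ∈ [7/48, 7/24) → index 1
j=2: u_2=53/200 ∈ [7/48, 7/24) → index 1
j=3: u_3=73/200 ∈ [17/48, 1/2) → index 4
j=4: u_4=93/200 ∈ [17/48, 1/2) → index 4
j=5: u_5=113/200 ∈ [1/2, 29/48) → index 5
j=6: u_6=133/200 ∈ [29/48, 11/16) → index 6
j=7: u_7=153/200 ∈ [11/16, 13/16) → index 7
j=8: u_8=173/200 ∈ [41/48, 1) → index 9
j=9: u_9=193/200 ∈ [41/48, 1) → index 9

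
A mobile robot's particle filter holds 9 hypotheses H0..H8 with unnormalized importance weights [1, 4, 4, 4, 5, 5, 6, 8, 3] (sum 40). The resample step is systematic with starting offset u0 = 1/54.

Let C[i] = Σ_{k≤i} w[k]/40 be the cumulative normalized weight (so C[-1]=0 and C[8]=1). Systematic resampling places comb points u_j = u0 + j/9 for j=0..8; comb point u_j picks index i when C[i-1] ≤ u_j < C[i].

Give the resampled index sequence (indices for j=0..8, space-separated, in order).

C = [1/40, 1/8, 9/40, 13/40, 9/20, 23/40, 29/40, 37/40, 1]
j=0: u_0=1/54 ∈ [0, 1/40) → index 0
j=1: u_1=7/54 ∈ [1/8, 9/40) → index 2
j=2: u_2=13/54 ∈ [9/40, 13/40) → index 3
j=3: u_3=19/54 ∈ [13/40, 9/20) → index 4
j=4: u_4=25/54 ∈ [9/20, 23/40) → index 5
j=5: u_5=31/54 ∈ [9/20, 23/40) → index 5
j=6: u_6=37/54 ∈ [23/40, 29/40) → index 6
j=7: u_7=43/54 ∈ [29/40, 37/40) → index 7
j=8: u_8=49/54 ∈ [29/40, 37/40) → index 7

0 2 3 4 5 5 6 7 7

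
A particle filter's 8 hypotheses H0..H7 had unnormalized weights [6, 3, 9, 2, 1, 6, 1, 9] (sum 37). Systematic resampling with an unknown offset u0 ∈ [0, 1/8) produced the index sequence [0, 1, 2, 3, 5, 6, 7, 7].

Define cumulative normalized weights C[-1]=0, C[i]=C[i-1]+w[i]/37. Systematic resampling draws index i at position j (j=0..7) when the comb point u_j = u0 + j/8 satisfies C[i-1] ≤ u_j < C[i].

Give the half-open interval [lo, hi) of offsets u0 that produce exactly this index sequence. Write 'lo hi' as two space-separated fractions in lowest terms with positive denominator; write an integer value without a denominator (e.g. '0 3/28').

33/296 35/296

C = [6/37, 9/37, 18/37, 20/37, 21/37, 27/37, 28/37, 1]
j=0 picked index 0: u0 ∈ [0, 6/37)
j=1 picked index 1: u0 ∈ [11/296, 35/296)
j=2 picked index 2: u0 ∈ [-1/148, 35/148)
j=3 picked index 3: u0 ∈ [33/296, 49/296)
j=4 picked index 5: u0 ∈ [5/74, 17/74)
j=5 picked index 6: u0 ∈ [31/296, 39/296)
j=6 picked index 7: u0 ∈ [1/148, 1/4)
j=7 picked index 7: u0 ∈ [-35/296, 1/8)
intersection: [33/296, 35/296)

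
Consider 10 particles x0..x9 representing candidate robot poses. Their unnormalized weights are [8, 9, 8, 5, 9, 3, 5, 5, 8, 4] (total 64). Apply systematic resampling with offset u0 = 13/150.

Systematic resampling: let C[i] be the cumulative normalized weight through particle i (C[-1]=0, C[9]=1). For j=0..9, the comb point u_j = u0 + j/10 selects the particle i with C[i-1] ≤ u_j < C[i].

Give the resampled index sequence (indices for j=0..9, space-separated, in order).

C = [1/8, 17/64, 25/64, 15/32, 39/64, 21/32, 47/64, 13/16, 15/16, 1]
j=0: u_0=13/150 ∈ [0, 1/8) → index 0
j=1: u_1=14/75 ∈ [1/8, 17/64) → index 1
j=2: u_2=43/150 ∈ [17/64, 25/64) → index 2
j=3: u_3=29/75 ∈ [17/64, 25/64) → index 2
j=4: u_4=73/150 ∈ [15/32, 39/64) → index 4
j=5: u_5=44/75 ∈ [15/32, 39/64) → index 4
j=6: u_6=103/150 ∈ [21/32, 47/64) → index 6
j=7: u_7=59/75 ∈ [47/64, 13/16) → index 7
j=8: u_8=133/150 ∈ [13/16, 15/16) → index 8
j=9: u_9=74/75 ∈ [15/16, 1) → index 9

0 1 2 2 4 4 6 7 8 9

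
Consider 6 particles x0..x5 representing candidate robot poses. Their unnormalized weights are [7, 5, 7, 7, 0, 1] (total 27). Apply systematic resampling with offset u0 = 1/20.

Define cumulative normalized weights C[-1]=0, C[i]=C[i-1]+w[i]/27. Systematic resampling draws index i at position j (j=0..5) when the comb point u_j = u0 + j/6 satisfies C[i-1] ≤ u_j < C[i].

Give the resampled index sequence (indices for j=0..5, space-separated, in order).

C = [7/27, 4/9, 19/27, 26/27, 26/27, 1]
j=0: u_0=1/20 ∈ [0, 7/27) → index 0
j=1: u_1=13/60 ∈ [0, 7/27) → index 0
j=2: u_2=23/60 ∈ [7/27, 4/9) → index 1
j=3: u_3=11/20 ∈ [4/9, 19/27) → index 2
j=4: u_4=43/60 ∈ [19/27, 26/27) → index 3
j=5: u_5=53/60 ∈ [19/27, 26/27) → index 3

0 0 1 2 3 3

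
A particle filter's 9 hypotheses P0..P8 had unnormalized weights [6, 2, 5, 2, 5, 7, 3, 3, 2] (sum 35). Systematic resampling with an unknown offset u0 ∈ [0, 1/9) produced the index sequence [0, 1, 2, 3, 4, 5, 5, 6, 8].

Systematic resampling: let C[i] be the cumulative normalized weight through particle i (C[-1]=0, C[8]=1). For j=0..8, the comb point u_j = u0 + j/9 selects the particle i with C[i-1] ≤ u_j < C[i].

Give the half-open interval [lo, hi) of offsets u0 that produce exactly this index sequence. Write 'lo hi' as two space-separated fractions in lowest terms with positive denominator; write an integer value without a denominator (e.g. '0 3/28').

C = [6/35, 8/35, 13/35, 3/7, 4/7, 27/35, 6/7, 33/35, 1]
j=0 picked index 0: u0 ∈ [0, 6/35)
j=1 picked index 1: u0 ∈ [19/315, 37/315)
j=2 picked index 2: u0 ∈ [2/315, 47/315)
j=3 picked index 3: u0 ∈ [4/105, 2/21)
j=4 picked index 4: u0 ∈ [-1/63, 8/63)
j=5 picked index 5: u0 ∈ [1/63, 68/315)
j=6 picked index 5: u0 ∈ [-2/21, 11/105)
j=7 picked index 6: u0 ∈ [-2/315, 5/63)
j=8 picked index 8: u0 ∈ [17/315, 1/9)
intersection: [19/315, 5/63)

19/315 5/63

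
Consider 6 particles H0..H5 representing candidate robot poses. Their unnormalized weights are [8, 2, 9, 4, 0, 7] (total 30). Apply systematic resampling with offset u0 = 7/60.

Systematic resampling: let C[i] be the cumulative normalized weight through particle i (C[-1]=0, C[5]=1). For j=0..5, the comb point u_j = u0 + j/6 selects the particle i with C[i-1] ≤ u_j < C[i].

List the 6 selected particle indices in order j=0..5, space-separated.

C = [4/15, 1/3, 19/30, 23/30, 23/30, 1]
j=0: u_0=7/60 ∈ [0, 4/15) → index 0
j=1: u_1=17/60 ∈ [4/15, 1/3) → index 1
j=2: u_2=9/20 ∈ [1/3, 19/30) → index 2
j=3: u_3=37/60 ∈ [1/3, 19/30) → index 2
j=4: u_4=47/60 ∈ [23/30, 1) → index 5
j=5: u_5=19/20 ∈ [23/30, 1) → index 5

0 1 2 2 5 5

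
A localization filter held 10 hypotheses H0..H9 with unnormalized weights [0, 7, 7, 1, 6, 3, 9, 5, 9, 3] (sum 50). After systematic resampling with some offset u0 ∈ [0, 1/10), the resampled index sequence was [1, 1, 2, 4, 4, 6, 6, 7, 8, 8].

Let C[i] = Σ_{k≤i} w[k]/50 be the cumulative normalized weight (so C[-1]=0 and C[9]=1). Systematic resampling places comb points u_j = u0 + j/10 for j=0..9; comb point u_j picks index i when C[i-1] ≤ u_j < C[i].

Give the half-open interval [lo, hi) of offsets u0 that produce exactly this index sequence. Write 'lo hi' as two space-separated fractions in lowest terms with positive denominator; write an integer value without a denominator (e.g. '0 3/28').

0 1/50

C = [0, 7/50, 7/25, 3/10, 21/50, 12/25, 33/50, 19/25, 47/50, 1]
j=0 picked index 1: u0 ∈ [0, 7/50)
j=1 picked index 1: u0 ∈ [-1/10, 1/25)
j=2 picked index 2: u0 ∈ [-3/50, 2/25)
j=3 picked index 4: u0 ∈ [0, 3/25)
j=4 picked index 4: u0 ∈ [-1/10, 1/50)
j=5 picked index 6: u0 ∈ [-1/50, 4/25)
j=6 picked index 6: u0 ∈ [-3/25, 3/50)
j=7 picked index 7: u0 ∈ [-1/25, 3/50)
j=8 picked index 8: u0 ∈ [-1/25, 7/50)
j=9 picked index 8: u0 ∈ [-7/50, 1/25)
intersection: [0, 1/50)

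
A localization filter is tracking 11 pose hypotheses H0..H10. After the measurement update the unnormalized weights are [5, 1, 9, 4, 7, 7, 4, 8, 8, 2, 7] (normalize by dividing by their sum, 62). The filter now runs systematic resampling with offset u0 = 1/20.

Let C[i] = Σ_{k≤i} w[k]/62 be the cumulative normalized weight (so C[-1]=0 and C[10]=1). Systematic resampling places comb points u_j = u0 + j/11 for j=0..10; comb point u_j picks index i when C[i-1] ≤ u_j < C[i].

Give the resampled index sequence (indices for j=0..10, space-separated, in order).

0 2 2 4 4 5 6 7 8 9 10

C = [5/62, 3/31, 15/62, 19/62, 13/31, 33/62, 37/62, 45/62, 53/62, 55/62, 1]
j=0: u_0=1/20 ∈ [0, 5/62) → index 0
j=1: u_1=31/220 ∈ [3/31, 15/62) → index 2
j=2: u_2=51/220 ∈ [3/31, 15/62) → index 2
j=3: u_3=71/220 ∈ [19/62, 13/31) → index 4
j=4: u_4=91/220 ∈ [19/62, 13/31) → index 4
j=5: u_5=111/220 ∈ [13/31, 33/62) → index 5
j=6: u_6=131/220 ∈ [33/62, 37/62) → index 6
j=7: u_7=151/220 ∈ [37/62, 45/62) → index 7
j=8: u_8=171/220 ∈ [45/62, 53/62) → index 8
j=9: u_9=191/220 ∈ [53/62, 55/62) → index 9
j=10: u_10=211/220 ∈ [55/62, 1) → index 10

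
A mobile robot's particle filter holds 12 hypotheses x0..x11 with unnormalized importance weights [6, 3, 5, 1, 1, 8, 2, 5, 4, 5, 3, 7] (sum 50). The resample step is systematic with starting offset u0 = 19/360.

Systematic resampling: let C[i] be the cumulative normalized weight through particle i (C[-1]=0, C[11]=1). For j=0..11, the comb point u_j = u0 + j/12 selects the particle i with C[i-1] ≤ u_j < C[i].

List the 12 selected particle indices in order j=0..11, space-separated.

0 1 2 4 5 5 7 8 9 10 11 11

C = [3/25, 9/50, 7/25, 3/10, 8/25, 12/25, 13/25, 31/50, 7/10, 4/5, 43/50, 1]
j=0: u_0=19/360 ∈ [0, 3/25) → index 0
j=1: u_1=49/360 ∈ [3/25, 9/50) → index 1
j=2: u_2=79/360 ∈ [9/50, 7/25) → index 2
j=3: u_3=109/360 ∈ [3/10, 8/25) → index 4
j=4: u_4=139/360 ∈ [8/25, 12/25) → index 5
j=5: u_5=169/360 ∈ [8/25, 12/25) → index 5
j=6: u_6=199/360 ∈ [13/25, 31/50) → index 7
j=7: u_7=229/360 ∈ [31/50, 7/10) → index 8
j=8: u_8=259/360 ∈ [7/10, 4/5) → index 9
j=9: u_9=289/360 ∈ [4/5, 43/50) → index 10
j=10: u_10=319/360 ∈ [43/50, 1) → index 11
j=11: u_11=349/360 ∈ [43/50, 1) → index 11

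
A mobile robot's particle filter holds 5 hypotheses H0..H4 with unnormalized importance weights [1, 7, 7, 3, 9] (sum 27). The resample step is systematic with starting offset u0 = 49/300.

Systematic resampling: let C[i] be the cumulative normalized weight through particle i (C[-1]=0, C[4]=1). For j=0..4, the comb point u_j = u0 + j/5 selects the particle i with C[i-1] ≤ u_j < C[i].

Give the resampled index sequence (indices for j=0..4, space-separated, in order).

C = [1/27, 8/27, 5/9, 2/3, 1]
j=0: u_0=49/300 ∈ [1/27, 8/27) → index 1
j=1: u_1=109/300 ∈ [8/27, 5/9) → index 2
j=2: u_2=169/300 ∈ [5/9, 2/3) → index 3
j=3: u_3=229/300 ∈ [2/3, 1) → index 4
j=4: u_4=289/300 ∈ [2/3, 1) → index 4

1 2 3 4 4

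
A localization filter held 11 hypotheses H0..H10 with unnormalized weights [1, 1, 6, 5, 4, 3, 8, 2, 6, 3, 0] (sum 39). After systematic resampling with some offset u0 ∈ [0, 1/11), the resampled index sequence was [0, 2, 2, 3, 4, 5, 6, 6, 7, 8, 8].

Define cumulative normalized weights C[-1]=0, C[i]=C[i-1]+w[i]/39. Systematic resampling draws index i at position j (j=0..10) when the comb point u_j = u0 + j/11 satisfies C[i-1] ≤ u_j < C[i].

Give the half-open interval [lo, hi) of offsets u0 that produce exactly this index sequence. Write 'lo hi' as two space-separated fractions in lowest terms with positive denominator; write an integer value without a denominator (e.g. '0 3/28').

C = [1/39, 2/39, 8/39, 1/3, 17/39, 20/39, 28/39, 10/13, 12/13, 1, 1]
j=0 picked index 0: u0 ∈ [0, 1/39)
j=1 picked index 2: u0 ∈ [-17/429, 49/429)
j=2 picked index 2: u0 ∈ [-56/429, 10/429)
j=3 picked index 3: u0 ∈ [-29/429, 2/33)
j=4 picked index 4: u0 ∈ [-1/33, 31/429)
j=5 picked index 5: u0 ∈ [-8/429, 25/429)
j=6 picked index 6: u0 ∈ [-14/429, 74/429)
j=7 picked index 6: u0 ∈ [-53/429, 35/429)
j=8 picked index 7: u0 ∈ [-4/429, 6/143)
j=9 picked index 8: u0 ∈ [-7/143, 15/143)
j=10 picked index 8: u0 ∈ [-20/143, 2/143)
intersection: [0, 2/143)

0 2/143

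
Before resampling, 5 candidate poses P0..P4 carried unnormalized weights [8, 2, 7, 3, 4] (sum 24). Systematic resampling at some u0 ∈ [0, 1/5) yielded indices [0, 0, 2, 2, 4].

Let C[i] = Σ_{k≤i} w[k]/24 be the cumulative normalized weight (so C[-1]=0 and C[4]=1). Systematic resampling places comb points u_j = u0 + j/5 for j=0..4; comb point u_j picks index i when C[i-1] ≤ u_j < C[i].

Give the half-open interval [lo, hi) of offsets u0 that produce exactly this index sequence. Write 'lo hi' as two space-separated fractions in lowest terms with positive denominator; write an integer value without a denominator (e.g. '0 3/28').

1/30 13/120

C = [1/3, 5/12, 17/24, 5/6, 1]
j=0 picked index 0: u0 ∈ [0, 1/3)
j=1 picked index 0: u0 ∈ [-1/5, 2/15)
j=2 picked index 2: u0 ∈ [1/60, 37/120)
j=3 picked index 2: u0 ∈ [-11/60, 13/120)
j=4 picked index 4: u0 ∈ [1/30, 1/5)
intersection: [1/30, 13/120)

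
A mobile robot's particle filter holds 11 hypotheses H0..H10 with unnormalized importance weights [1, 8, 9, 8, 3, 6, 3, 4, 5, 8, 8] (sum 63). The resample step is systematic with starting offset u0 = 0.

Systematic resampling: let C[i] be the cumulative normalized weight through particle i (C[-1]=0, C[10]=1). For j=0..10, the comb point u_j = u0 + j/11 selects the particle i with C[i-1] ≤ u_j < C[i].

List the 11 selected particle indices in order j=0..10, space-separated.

C = [1/63, 1/7, 2/7, 26/63, 29/63, 5/9, 38/63, 2/3, 47/63, 55/63, 1]
j=0: u_0=0 ∈ [0, 1/63) → index 0
j=1: u_1=1/11 ∈ [1/63, 1/7) → index 1
j=2: u_2=2/11 ∈ [1/7, 2/7) → index 2
j=3: u_3=3/11 ∈ [1/7, 2/7) → index 2
j=4: u_4=4/11 ∈ [2/7, 26/63) → index 3
j=5: u_5=5/11 ∈ [26/63, 29/63) → index 4
j=6: u_6=6/11 ∈ [29/63, 5/9) → index 5
j=7: u_7=7/11 ∈ [38/63, 2/3) → index 7
j=8: u_8=8/11 ∈ [2/3, 47/63) → index 8
j=9: u_9=9/11 ∈ [47/63, 55/63) → index 9
j=10: u_10=10/11 ∈ [55/63, 1) → index 10

0 1 2 2 3 4 5 7 8 9 10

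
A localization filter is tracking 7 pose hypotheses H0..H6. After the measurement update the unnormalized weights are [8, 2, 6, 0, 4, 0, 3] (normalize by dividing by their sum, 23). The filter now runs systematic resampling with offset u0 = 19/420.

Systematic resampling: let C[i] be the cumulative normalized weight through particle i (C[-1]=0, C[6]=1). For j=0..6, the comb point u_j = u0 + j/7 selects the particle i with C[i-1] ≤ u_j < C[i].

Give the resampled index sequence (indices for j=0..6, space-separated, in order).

C = [8/23, 10/23, 16/23, 16/23, 20/23, 20/23, 1]
j=0: u_0=19/420 ∈ [0, 8/23) → index 0
j=1: u_1=79/420 ∈ [0, 8/23) → index 0
j=2: u_2=139/420 ∈ [0, 8/23) → index 0
j=3: u_3=199/420 ∈ [10/23, 16/23) → index 2
j=4: u_4=37/60 ∈ [10/23, 16/23) → index 2
j=5: u_5=319/420 ∈ [16/23, 20/23) → index 4
j=6: u_6=379/420 ∈ [20/23, 1) → index 6

0 0 0 2 2 4 6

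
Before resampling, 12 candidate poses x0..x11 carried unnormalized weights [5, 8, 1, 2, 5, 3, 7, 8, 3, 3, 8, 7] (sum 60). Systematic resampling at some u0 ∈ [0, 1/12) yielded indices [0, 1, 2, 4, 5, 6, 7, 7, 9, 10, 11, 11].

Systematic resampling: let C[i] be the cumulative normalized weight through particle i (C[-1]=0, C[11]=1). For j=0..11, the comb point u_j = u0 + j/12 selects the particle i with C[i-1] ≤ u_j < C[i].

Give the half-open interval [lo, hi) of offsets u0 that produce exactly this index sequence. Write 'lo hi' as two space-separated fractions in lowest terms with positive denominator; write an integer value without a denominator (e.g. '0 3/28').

1/20 1/15

C = [1/12, 13/60, 7/30, 4/15, 7/20, 2/5, 31/60, 13/20, 7/10, 3/4, 53/60, 1]
j=0 picked index 0: u0 ∈ [0, 1/12)
j=1 picked index 1: u0 ∈ [0, 2/15)
j=2 picked index 2: u0 ∈ [1/20, 1/15)
j=3 picked index 4: u0 ∈ [1/60, 1/10)
j=4 picked index 5: u0 ∈ [1/60, 1/15)
j=5 picked index 6: u0 ∈ [-1/60, 1/10)
j=6 picked index 7: u0 ∈ [1/60, 3/20)
j=7 picked index 7: u0 ∈ [-1/15, 1/15)
j=8 picked index 9: u0 ∈ [1/30, 1/12)
j=9 picked index 10: u0 ∈ [0, 2/15)
j=10 picked index 11: u0 ∈ [1/20, 1/6)
j=11 picked index 11: u0 ∈ [-1/30, 1/12)
intersection: [1/20, 1/15)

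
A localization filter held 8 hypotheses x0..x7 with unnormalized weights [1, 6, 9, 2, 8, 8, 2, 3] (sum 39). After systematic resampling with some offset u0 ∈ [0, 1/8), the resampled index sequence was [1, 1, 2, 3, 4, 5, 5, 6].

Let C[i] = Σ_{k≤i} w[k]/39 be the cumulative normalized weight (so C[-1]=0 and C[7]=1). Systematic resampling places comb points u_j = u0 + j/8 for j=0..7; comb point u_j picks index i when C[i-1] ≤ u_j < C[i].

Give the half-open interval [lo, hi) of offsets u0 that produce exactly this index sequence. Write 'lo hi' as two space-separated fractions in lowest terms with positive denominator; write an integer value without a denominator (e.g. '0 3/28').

C = [1/39, 7/39, 16/39, 6/13, 2/3, 34/39, 12/13, 1]
j=0 picked index 1: u0 ∈ [1/39, 7/39)
j=1 picked index 1: u0 ∈ [-31/312, 17/312)
j=2 picked index 2: u0 ∈ [-11/156, 25/156)
j=3 picked index 3: u0 ∈ [11/312, 9/104)
j=4 picked index 4: u0 ∈ [-1/26, 1/6)
j=5 picked index 5: u0 ∈ [1/24, 77/312)
j=6 picked index 5: u0 ∈ [-1/12, 19/156)
j=7 picked index 6: u0 ∈ [-1/312, 5/104)
intersection: [1/24, 5/104)

1/24 5/104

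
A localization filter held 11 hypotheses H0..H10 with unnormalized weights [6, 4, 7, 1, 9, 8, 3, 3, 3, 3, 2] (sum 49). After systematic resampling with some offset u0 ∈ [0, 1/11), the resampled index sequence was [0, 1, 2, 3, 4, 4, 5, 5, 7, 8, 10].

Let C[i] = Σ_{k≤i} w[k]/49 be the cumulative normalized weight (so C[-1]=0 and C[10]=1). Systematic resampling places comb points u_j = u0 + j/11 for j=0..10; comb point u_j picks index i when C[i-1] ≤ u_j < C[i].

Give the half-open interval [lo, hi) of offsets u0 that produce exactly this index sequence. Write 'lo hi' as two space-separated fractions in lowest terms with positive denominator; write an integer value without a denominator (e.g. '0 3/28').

C = [6/49, 10/49, 17/49, 18/49, 27/49, 5/7, 38/49, 41/49, 44/49, 47/49, 1]
j=0 picked index 0: u0 ∈ [0, 6/49)
j=1 picked index 1: u0 ∈ [17/539, 61/539)
j=2 picked index 2: u0 ∈ [12/539, 89/539)
j=3 picked index 3: u0 ∈ [40/539, 51/539)
j=4 picked index 4: u0 ∈ [2/539, 101/539)
j=5 picked index 4: u0 ∈ [-47/539, 52/539)
j=6 picked index 5: u0 ∈ [3/539, 13/77)
j=7 picked index 5: u0 ∈ [-46/539, 6/77)
j=8 picked index 7: u0 ∈ [26/539, 59/539)
j=9 picked index 8: u0 ∈ [10/539, 43/539)
j=10 picked index 10: u0 ∈ [27/539, 1/11)
intersection: [40/539, 6/77)

40/539 6/77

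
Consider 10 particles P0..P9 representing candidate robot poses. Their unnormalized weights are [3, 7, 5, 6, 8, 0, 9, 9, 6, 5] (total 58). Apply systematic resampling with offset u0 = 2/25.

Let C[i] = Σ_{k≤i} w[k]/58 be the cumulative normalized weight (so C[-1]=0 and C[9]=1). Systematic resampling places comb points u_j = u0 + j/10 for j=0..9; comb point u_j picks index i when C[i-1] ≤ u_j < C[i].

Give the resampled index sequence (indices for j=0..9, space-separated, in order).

1 2 3 4 4 6 7 7 8 9

C = [3/58, 5/29, 15/58, 21/58, 1/2, 1/2, 19/29, 47/58, 53/58, 1]
j=0: u_0=2/25 ∈ [3/58, 5/29) → index 1
j=1: u_1=9/50 ∈ [5/29, 15/58) → index 2
j=2: u_2=7/25 ∈ [15/58, 21/58) → index 3
j=3: u_3=19/50 ∈ [21/58, 1/2) → index 4
j=4: u_4=12/25 ∈ [21/58, 1/2) → index 4
j=5: u_5=29/50 ∈ [1/2, 19/29) → index 6
j=6: u_6=17/25 ∈ [19/29, 47/58) → index 7
j=7: u_7=39/50 ∈ [19/29, 47/58) → index 7
j=8: u_8=22/25 ∈ [47/58, 53/58) → index 8
j=9: u_9=49/50 ∈ [53/58, 1) → index 9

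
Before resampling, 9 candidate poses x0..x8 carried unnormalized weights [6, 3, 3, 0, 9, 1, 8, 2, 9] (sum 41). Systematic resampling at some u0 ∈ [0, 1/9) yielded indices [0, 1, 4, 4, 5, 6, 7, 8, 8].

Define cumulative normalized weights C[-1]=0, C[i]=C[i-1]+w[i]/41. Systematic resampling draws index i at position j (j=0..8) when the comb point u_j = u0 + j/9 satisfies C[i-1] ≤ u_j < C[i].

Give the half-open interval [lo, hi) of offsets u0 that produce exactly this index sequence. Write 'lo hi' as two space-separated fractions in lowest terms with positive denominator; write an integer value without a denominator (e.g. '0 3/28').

26/369 34/369

C = [6/41, 9/41, 12/41, 12/41, 21/41, 22/41, 30/41, 32/41, 1]
j=0 picked index 0: u0 ∈ [0, 6/41)
j=1 picked index 1: u0 ∈ [13/369, 40/369)
j=2 picked index 4: u0 ∈ [26/369, 107/369)
j=3 picked index 4: u0 ∈ [-5/123, 22/123)
j=4 picked index 5: u0 ∈ [25/369, 34/369)
j=5 picked index 6: u0 ∈ [-7/369, 65/369)
j=6 picked index 7: u0 ∈ [8/123, 14/123)
j=7 picked index 8: u0 ∈ [1/369, 2/9)
j=8 picked index 8: u0 ∈ [-40/369, 1/9)
intersection: [26/369, 34/369)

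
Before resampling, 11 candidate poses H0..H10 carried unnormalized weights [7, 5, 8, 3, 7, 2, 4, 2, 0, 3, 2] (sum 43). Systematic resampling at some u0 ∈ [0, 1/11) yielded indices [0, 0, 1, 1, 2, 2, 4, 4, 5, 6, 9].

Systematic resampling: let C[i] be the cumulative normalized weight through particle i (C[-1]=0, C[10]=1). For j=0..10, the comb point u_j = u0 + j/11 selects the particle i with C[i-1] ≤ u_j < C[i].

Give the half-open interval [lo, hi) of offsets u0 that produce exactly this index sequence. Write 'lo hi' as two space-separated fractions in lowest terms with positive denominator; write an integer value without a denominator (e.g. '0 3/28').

0 3/473

C = [7/43, 12/43, 20/43, 23/43, 30/43, 32/43, 36/43, 38/43, 38/43, 41/43, 1]
j=0 picked index 0: u0 ∈ [0, 7/43)
j=1 picked index 0: u0 ∈ [-1/11, 34/473)
j=2 picked index 1: u0 ∈ [-9/473, 46/473)
j=3 picked index 1: u0 ∈ [-52/473, 3/473)
j=4 picked index 2: u0 ∈ [-40/473, 48/473)
j=5 picked index 2: u0 ∈ [-83/473, 5/473)
j=6 picked index 4: u0 ∈ [-5/473, 72/473)
j=7 picked index 4: u0 ∈ [-48/473, 29/473)
j=8 picked index 5: u0 ∈ [-14/473, 8/473)
j=9 picked index 6: u0 ∈ [-35/473, 9/473)
j=10 picked index 9: u0 ∈ [-12/473, 21/473)
intersection: [0, 3/473)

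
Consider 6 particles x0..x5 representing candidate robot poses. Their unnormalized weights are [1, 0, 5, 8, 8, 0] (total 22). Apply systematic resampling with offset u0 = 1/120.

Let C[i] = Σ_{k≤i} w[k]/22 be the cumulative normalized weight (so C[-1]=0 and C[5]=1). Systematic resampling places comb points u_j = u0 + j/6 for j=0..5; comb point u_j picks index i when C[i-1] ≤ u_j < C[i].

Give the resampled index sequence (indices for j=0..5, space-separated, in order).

0 2 3 3 4 4

C = [1/22, 1/22, 3/11, 7/11, 1, 1]
j=0: u_0=1/120 ∈ [0, 1/22) → index 0
j=1: u_1=7/40 ∈ [1/22, 3/11) → index 2
j=2: u_2=41/120 ∈ [3/11, 7/11) → index 3
j=3: u_3=61/120 ∈ [3/11, 7/11) → index 3
j=4: u_4=27/40 ∈ [7/11, 1) → index 4
j=5: u_5=101/120 ∈ [7/11, 1) → index 4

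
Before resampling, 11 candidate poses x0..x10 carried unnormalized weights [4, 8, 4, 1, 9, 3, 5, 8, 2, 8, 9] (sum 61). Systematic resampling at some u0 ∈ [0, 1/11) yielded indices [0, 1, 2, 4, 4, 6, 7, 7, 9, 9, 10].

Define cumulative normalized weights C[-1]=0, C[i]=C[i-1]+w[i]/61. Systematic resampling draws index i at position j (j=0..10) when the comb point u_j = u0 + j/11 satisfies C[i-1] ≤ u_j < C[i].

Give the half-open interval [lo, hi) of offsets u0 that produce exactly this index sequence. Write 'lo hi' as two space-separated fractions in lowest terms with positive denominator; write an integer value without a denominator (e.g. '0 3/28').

C = [4/61, 12/61, 16/61, 17/61, 26/61, 29/61, 34/61, 42/61, 44/61, 52/61, 1]
j=0 picked index 0: u0 ∈ [0, 4/61)
j=1 picked index 1: u0 ∈ [-17/671, 71/671)
j=2 picked index 2: u0 ∈ [10/671, 54/671)
j=3 picked index 4: u0 ∈ [4/671, 103/671)
j=4 picked index 4: u0 ∈ [-57/671, 42/671)
j=5 picked index 6: u0 ∈ [14/671, 69/671)
j=6 picked index 7: u0 ∈ [8/671, 96/671)
j=7 picked index 7: u0 ∈ [-53/671, 35/671)
j=8 picked index 9: u0 ∈ [-4/671, 84/671)
j=9 picked index 9: u0 ∈ [-65/671, 23/671)
j=10 picked index 10: u0 ∈ [-38/671, 1/11)
intersection: [14/671, 23/671)

14/671 23/671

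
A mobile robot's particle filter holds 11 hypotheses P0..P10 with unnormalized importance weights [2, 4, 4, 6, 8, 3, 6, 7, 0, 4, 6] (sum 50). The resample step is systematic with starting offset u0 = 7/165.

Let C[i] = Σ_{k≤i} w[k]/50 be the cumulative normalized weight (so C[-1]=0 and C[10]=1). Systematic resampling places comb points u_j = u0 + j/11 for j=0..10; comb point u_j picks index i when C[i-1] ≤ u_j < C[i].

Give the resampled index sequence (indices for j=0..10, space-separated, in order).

C = [1/25, 3/25, 1/5, 8/25, 12/25, 27/50, 33/50, 4/5, 4/5, 22/25, 1]
j=0: u_0=7/165 ∈ [1/25, 3/25) → index 1
j=1: u_1=2/15 ∈ [3/25, 1/5) → index 2
j=2: u_2=37/165 ∈ [1/5, 8/25) → index 3
j=3: u_3=52/165 ∈ [1/5, 8/25) → index 3
j=4: u_4=67/165 ∈ [8/25, 12/25) → index 4
j=5: u_5=82/165 ∈ [12/25, 27/50) → index 5
j=6: u_6=97/165 ∈ [27/50, 33/50) → index 6
j=7: u_7=112/165 ∈ [33/50, 4/5) → index 7
j=8: u_8=127/165 ∈ [33/50, 4/5) → index 7
j=9: u_9=142/165 ∈ [4/5, 22/25) → index 9
j=10: u_10=157/165 ∈ [22/25, 1) → index 10

1 2 3 3 4 5 6 7 7 9 10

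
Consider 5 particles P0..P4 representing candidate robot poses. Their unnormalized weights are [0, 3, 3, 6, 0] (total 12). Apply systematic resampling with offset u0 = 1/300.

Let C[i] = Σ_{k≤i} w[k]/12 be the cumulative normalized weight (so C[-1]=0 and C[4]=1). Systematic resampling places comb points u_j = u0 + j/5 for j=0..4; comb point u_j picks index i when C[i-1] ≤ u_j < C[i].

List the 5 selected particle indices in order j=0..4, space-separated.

1 1 2 3 3

C = [0, 1/4, 1/2, 1, 1]
j=0: u_0=1/300 ∈ [0, 1/4) → index 1
j=1: u_1=61/300 ∈ [0, 1/4) → index 1
j=2: u_2=121/300 ∈ [1/4, 1/2) → index 2
j=3: u_3=181/300 ∈ [1/2, 1) → index 3
j=4: u_4=241/300 ∈ [1/2, 1) → index 3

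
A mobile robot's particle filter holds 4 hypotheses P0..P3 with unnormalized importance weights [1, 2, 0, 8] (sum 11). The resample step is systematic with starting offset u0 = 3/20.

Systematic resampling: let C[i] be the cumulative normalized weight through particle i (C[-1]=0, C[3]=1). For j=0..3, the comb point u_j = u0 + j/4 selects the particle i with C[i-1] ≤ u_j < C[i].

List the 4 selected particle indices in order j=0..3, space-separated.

1 3 3 3

C = [1/11, 3/11, 3/11, 1]
j=0: u_0=3/20 ∈ [1/11, 3/11) → index 1
j=1: u_1=2/5 ∈ [3/11, 1) → index 3
j=2: u_2=13/20 ∈ [3/11, 1) → index 3
j=3: u_3=9/10 ∈ [3/11, 1) → index 3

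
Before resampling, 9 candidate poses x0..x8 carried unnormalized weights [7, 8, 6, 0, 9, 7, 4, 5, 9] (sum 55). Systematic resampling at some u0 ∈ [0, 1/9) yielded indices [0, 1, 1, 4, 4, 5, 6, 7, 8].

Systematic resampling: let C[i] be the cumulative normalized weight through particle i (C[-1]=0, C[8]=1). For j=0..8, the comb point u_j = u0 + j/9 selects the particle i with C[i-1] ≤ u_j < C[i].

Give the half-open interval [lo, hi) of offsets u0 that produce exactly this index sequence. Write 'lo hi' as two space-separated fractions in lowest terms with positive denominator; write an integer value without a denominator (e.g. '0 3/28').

C = [7/55, 3/11, 21/55, 21/55, 6/11, 37/55, 41/55, 46/55, 1]
j=0 picked index 0: u0 ∈ [0, 7/55)
j=1 picked index 1: u0 ∈ [8/495, 16/99)
j=2 picked index 1: u0 ∈ [-47/495, 5/99)
j=3 picked index 4: u0 ∈ [8/165, 7/33)
j=4 picked index 4: u0 ∈ [-31/495, 10/99)
j=5 picked index 5: u0 ∈ [-1/99, 58/495)
j=6 picked index 6: u0 ∈ [1/165, 13/165)
j=7 picked index 7: u0 ∈ [-16/495, 29/495)
j=8 picked index 8: u0 ∈ [-26/495, 1/9)
intersection: [8/165, 5/99)

8/165 5/99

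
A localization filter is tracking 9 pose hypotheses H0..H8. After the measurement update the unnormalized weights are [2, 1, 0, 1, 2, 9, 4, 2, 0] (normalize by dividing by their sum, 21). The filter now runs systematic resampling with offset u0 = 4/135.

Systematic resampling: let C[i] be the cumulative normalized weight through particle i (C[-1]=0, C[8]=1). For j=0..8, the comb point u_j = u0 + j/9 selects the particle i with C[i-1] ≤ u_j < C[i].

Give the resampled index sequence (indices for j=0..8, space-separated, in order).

0 1 4 5 5 5 5 6 7

C = [2/21, 1/7, 1/7, 4/21, 2/7, 5/7, 19/21, 1, 1]
j=0: u_0=4/135 ∈ [0, 2/21) → index 0
j=1: u_1=19/135 ∈ [2/21, 1/7) → index 1
j=2: u_2=34/135 ∈ [4/21, 2/7) → index 4
j=3: u_3=49/135 ∈ [2/7, 5/7) → index 5
j=4: u_4=64/135 ∈ [2/7, 5/7) → index 5
j=5: u_5=79/135 ∈ [2/7, 5/7) → index 5
j=6: u_6=94/135 ∈ [2/7, 5/7) → index 5
j=7: u_7=109/135 ∈ [5/7, 19/21) → index 6
j=8: u_8=124/135 ∈ [19/21, 1) → index 7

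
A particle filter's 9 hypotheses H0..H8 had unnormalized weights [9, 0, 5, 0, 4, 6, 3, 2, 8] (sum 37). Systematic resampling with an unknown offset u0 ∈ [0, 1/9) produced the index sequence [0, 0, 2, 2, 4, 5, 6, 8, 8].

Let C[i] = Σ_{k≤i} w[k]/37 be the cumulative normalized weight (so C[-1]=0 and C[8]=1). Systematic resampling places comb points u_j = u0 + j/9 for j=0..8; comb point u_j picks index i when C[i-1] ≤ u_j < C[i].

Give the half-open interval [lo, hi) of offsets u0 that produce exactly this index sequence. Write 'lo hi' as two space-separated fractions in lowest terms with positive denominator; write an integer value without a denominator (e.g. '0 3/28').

7/333 14/333

C = [9/37, 9/37, 14/37, 14/37, 18/37, 24/37, 27/37, 29/37, 1]
j=0 picked index 0: u0 ∈ [0, 9/37)
j=1 picked index 0: u0 ∈ [-1/9, 44/333)
j=2 picked index 2: u0 ∈ [7/333, 52/333)
j=3 picked index 2: u0 ∈ [-10/111, 5/111)
j=4 picked index 4: u0 ∈ [-22/333, 14/333)
j=5 picked index 5: u0 ∈ [-23/333, 31/333)
j=6 picked index 6: u0 ∈ [-2/111, 7/111)
j=7 picked index 8: u0 ∈ [2/333, 2/9)
j=8 picked index 8: u0 ∈ [-35/333, 1/9)
intersection: [7/333, 14/333)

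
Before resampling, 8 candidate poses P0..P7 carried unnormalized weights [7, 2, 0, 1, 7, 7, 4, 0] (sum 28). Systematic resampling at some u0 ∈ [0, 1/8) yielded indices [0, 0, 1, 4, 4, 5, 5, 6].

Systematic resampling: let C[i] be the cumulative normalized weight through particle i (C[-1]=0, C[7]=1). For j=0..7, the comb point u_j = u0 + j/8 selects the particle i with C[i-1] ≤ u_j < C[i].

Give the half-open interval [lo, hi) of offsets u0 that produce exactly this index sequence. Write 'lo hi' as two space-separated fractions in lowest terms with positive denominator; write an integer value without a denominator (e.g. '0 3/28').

C = [1/4, 9/28, 9/28, 5/14, 17/28, 6/7, 1, 1]
j=0 picked index 0: u0 ∈ [0, 1/4)
j=1 picked index 0: u0 ∈ [-1/8, 1/8)
j=2 picked index 1: u0 ∈ [0, 1/14)
j=3 picked index 4: u0 ∈ [-1/56, 13/56)
j=4 picked index 4: u0 ∈ [-1/7, 3/28)
j=5 picked index 5: u0 ∈ [-1/56, 13/56)
j=6 picked index 5: u0 ∈ [-1/7, 3/28)
j=7 picked index 6: u0 ∈ [-1/56, 1/8)
intersection: [0, 1/14)

0 1/14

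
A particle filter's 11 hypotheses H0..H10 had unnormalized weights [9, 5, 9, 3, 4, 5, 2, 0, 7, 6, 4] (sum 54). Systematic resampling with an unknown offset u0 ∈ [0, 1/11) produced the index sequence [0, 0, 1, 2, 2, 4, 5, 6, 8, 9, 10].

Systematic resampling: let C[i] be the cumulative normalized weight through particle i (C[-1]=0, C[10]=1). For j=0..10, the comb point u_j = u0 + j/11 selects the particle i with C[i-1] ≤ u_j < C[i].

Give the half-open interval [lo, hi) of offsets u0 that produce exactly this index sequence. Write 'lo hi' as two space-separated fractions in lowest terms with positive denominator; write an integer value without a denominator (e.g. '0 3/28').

8/297 29/594

C = [1/6, 7/27, 23/54, 13/27, 5/9, 35/54, 37/54, 37/54, 22/27, 25/27, 1]
j=0 picked index 0: u0 ∈ [0, 1/6)
j=1 picked index 0: u0 ∈ [-1/11, 5/66)
j=2 picked index 1: u0 ∈ [-1/66, 23/297)
j=3 picked index 2: u0 ∈ [-4/297, 91/594)
j=4 picked index 2: u0 ∈ [-31/297, 37/594)
j=5 picked index 4: u0 ∈ [8/297, 10/99)
j=6 picked index 5: u0 ∈ [1/99, 61/594)
j=7 picked index 6: u0 ∈ [7/594, 29/594)
j=8 picked index 8: u0 ∈ [-25/594, 26/297)
j=9 picked index 9: u0 ∈ [-1/297, 32/297)
j=10 picked index 10: u0 ∈ [5/297, 1/11)
intersection: [8/297, 29/594)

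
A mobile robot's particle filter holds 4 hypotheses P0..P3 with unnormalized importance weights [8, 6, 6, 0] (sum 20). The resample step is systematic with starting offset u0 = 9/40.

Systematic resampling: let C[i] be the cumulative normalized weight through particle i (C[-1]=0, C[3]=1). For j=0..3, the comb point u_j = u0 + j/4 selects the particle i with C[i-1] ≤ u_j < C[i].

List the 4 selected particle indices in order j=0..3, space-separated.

0 1 2 2

C = [2/5, 7/10, 1, 1]
j=0: u_0=9/40 ∈ [0, 2/5) → index 0
j=1: u_1=19/40 ∈ [2/5, 7/10) → index 1
j=2: u_2=29/40 ∈ [7/10, 1) → index 2
j=3: u_3=39/40 ∈ [7/10, 1) → index 2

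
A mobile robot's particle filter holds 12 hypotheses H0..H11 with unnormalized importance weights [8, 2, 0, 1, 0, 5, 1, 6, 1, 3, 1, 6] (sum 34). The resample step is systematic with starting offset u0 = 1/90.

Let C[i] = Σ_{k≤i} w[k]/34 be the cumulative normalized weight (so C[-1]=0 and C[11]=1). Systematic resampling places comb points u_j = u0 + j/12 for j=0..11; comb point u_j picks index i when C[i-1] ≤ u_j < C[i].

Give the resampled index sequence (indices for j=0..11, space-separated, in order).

C = [4/17, 5/17, 5/17, 11/34, 11/34, 8/17, 1/2, 23/34, 12/17, 27/34, 14/17, 1]
j=0: u_0=1/90 ∈ [0, 4/17) → index 0
j=1: u_1=17/180 ∈ [0, 4/17) → index 0
j=2: u_2=8/45 ∈ [0, 4/17) → index 0
j=3: u_3=47/180 ∈ [4/17, 5/17) → index 1
j=4: u_4=31/90 ∈ [11/34, 8/17) → index 5
j=5: u_5=77/180 ∈ [11/34, 8/17) → index 5
j=6: u_6=23/45 ∈ [1/2, 23/34) → index 7
j=7: u_7=107/180 ∈ [1/2, 23/34) → index 7
j=8: u_8=61/90 ∈ [23/34, 12/17) → index 8
j=9: u_9=137/180 ∈ [12/17, 27/34) → index 9
j=10: u_10=38/45 ∈ [14/17, 1) → index 11
j=11: u_11=167/180 ∈ [14/17, 1) → index 11

0 0 0 1 5 5 7 7 8 9 11 11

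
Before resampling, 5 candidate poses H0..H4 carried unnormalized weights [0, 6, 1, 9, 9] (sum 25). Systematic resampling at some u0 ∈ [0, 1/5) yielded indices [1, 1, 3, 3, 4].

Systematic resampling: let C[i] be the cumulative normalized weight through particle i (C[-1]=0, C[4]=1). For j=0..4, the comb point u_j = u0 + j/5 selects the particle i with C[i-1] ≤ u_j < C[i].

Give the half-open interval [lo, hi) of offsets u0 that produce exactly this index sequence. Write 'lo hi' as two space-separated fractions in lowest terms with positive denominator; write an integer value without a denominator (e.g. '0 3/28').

0 1/25

C = [0, 6/25, 7/25, 16/25, 1]
j=0 picked index 1: u0 ∈ [0, 6/25)
j=1 picked index 1: u0 ∈ [-1/5, 1/25)
j=2 picked index 3: u0 ∈ [-3/25, 6/25)
j=3 picked index 3: u0 ∈ [-8/25, 1/25)
j=4 picked index 4: u0 ∈ [-4/25, 1/5)
intersection: [0, 1/25)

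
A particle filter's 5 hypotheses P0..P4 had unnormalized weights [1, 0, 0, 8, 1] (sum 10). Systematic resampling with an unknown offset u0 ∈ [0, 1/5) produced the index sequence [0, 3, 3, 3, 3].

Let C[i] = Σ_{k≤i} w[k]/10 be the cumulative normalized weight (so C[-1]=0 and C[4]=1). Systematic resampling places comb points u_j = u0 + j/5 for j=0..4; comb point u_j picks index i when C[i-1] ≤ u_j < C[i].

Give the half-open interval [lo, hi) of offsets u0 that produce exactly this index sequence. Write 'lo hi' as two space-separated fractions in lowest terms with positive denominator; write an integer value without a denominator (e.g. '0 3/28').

0 1/10

C = [1/10, 1/10, 1/10, 9/10, 1]
j=0 picked index 0: u0 ∈ [0, 1/10)
j=1 picked index 3: u0 ∈ [-1/10, 7/10)
j=2 picked index 3: u0 ∈ [-3/10, 1/2)
j=3 picked index 3: u0 ∈ [-1/2, 3/10)
j=4 picked index 3: u0 ∈ [-7/10, 1/10)
intersection: [0, 1/10)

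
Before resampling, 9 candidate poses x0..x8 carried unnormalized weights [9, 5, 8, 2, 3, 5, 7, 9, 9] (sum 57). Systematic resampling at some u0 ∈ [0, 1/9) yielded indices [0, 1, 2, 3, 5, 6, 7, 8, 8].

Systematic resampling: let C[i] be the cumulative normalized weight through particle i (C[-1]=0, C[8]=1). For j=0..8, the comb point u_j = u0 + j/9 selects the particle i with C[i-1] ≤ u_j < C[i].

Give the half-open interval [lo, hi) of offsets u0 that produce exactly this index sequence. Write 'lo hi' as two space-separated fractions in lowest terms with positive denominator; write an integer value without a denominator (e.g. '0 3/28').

C = [3/19, 14/57, 22/57, 8/19, 9/19, 32/57, 13/19, 16/19, 1]
j=0 picked index 0: u0 ∈ [0, 3/19)
j=1 picked index 1: u0 ∈ [8/171, 23/171)
j=2 picked index 2: u0 ∈ [4/171, 28/171)
j=3 picked index 3: u0 ∈ [1/19, 5/57)
j=4 picked index 5: u0 ∈ [5/171, 20/171)
j=5 picked index 6: u0 ∈ [1/171, 22/171)
j=6 picked index 7: u0 ∈ [1/57, 10/57)
j=7 picked index 8: u0 ∈ [11/171, 2/9)
j=8 picked index 8: u0 ∈ [-8/171, 1/9)
intersection: [11/171, 5/57)

11/171 5/57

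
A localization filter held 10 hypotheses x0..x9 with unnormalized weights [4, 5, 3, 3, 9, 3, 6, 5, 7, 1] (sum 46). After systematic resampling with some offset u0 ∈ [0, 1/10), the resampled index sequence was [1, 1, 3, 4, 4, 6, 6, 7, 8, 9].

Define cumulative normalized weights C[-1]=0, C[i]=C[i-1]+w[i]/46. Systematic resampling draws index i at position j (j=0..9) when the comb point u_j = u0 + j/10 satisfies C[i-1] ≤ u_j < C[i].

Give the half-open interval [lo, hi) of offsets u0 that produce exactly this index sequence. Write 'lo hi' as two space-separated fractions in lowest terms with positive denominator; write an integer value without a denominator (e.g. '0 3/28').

C = [2/23, 9/46, 6/23, 15/46, 12/23, 27/46, 33/46, 19/23, 45/46, 1]
j=0 picked index 1: u0 ∈ [2/23, 9/46)
j=1 picked index 1: u0 ∈ [-3/230, 11/115)
j=2 picked index 3: u0 ∈ [7/115, 29/230)
j=3 picked index 4: u0 ∈ [3/115, 51/230)
j=4 picked index 4: u0 ∈ [-17/230, 14/115)
j=5 picked index 6: u0 ∈ [2/23, 5/23)
j=6 picked index 6: u0 ∈ [-3/230, 27/230)
j=7 picked index 7: u0 ∈ [2/115, 29/230)
j=8 picked index 8: u0 ∈ [3/115, 41/230)
j=9 picked index 9: u0 ∈ [9/115, 1/10)
intersection: [2/23, 11/115)

2/23 11/115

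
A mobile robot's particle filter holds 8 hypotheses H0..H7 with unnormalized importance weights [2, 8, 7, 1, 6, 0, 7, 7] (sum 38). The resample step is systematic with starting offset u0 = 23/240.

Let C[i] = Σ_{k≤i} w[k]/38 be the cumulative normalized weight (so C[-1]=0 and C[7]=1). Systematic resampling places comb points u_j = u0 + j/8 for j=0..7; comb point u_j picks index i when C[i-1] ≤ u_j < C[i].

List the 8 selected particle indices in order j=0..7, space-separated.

1 1 2 3 4 6 7 7

C = [1/19, 5/19, 17/38, 9/19, 12/19, 12/19, 31/38, 1]
j=0: u_0=23/240 ∈ [1/19, 5/19) → index 1
j=1: u_1=53/240 ∈ [1/19, 5/19) → index 1
j=2: u_2=83/240 ∈ [5/19, 17/38) → index 2
j=3: u_3=113/240 ∈ [17/38, 9/19) → index 3
j=4: u_4=143/240 ∈ [9/19, 12/19) → index 4
j=5: u_5=173/240 ∈ [12/19, 31/38) → index 6
j=6: u_6=203/240 ∈ [31/38, 1) → index 7
j=7: u_7=233/240 ∈ [31/38, 1) → index 7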